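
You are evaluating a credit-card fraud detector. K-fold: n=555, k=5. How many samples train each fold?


Fold size = 555/5 = 111
Training per fold = 555 - 111 = 444

444


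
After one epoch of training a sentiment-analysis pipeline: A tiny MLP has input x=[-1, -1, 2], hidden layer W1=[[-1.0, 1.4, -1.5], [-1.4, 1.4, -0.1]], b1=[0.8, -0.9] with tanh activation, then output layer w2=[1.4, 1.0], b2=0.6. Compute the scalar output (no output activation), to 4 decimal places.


z1[0] = (-1.0)·(-1) + (1.4)·(-1) + (-1.5)·(2) + 0.8 = -2.6
z1[1] = (-1.4)·(-1) + (1.4)·(-1) + (-0.1)·(2) - 0.9 = -1.1
h = tanh(z1) = [-0.989, -0.8005]
output = (1.4)·(-0.989) + (1.0)·(-0.8005) + 0.6 = -1.5851

-1.5851


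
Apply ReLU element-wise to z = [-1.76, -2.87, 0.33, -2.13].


ReLU(-1.76) = max(0, -1.76) = 0.0
ReLU(-2.87) = max(0, -2.87) = 0.0
ReLU(0.33) = max(0, 0.33) = 0.33
ReLU(-2.13) = max(0, -2.13) = 0.0
result = [0.0, 0.0, 0.33, 0.0]

[0.0, 0.0, 0.33, 0.0]


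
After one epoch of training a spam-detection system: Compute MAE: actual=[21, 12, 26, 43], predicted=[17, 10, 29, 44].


Absolute errors: |21-17|=4, |12-10|=2, |26-29|=3, |43-44|=1
Sum = 10
MAE = 10/4 = 5/2

5/2


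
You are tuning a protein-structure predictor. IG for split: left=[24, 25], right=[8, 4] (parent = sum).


Parent = [32, 29], H_parent = 0.9983
H_left = 0.9997 (n=49), H_right = 0.9183 (n=12)
H_children = (49/61)·0.9997 + (12/61)·0.9183 = 0.9837
IG = 0.9983 - 0.9837 = 0.0146

0.0146


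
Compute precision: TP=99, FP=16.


Precision = TP/(TP+FP)
= 99/(99+16)
= 99/115 = 86.09%

86.09%


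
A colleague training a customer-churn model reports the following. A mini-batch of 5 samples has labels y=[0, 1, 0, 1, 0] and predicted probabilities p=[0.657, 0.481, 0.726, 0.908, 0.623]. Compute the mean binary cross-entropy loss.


L[0] = -ln(1-0.657) = -ln(0.343) = 1.07
L[1] = -ln(0.481) = 0.7319
L[2] = -ln(1-0.726) = -ln(0.274) = 1.2946
L[3] = -ln(0.908) = 0.0965
L[4] = -ln(1-0.623) = -ln(0.377) = 0.9755
mean = (1.07 + 0.7319 + 1.2946 + 0.0965 + 0.9755)/5 = 0.8337

0.8337


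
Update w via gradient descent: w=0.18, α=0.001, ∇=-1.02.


w_new = w - α·∇
= 0.18 - 0.001·-1.02
= 0.18 + 0.00102
= 0.18102

0.18102


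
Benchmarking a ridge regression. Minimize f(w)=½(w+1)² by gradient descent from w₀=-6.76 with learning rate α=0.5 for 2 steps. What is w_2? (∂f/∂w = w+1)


step 1: grad = -6.76+1 = -5.76; w = -6.76 - 0.5·(-5.76) = -3.88
step 2: grad = -3.88+1 = -2.88; w = -3.88 - 0.5·(-2.88) = -2.44

-2.44


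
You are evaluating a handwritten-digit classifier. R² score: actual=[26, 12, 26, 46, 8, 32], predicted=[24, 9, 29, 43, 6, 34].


ȳ = 25
SS_res = Σ(y-ŷ)² = 39
SS_tot = Σ(y-ȳ)² = 950
R² = 1 - SS_res/SS_tot = 1 - 0.0411 = 0.9589

0.9589


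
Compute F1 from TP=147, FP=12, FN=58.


Precision = 147/159 = 0.9245
Recall = 147/205 = 0.7171
F1 = 2·P·R/(P+R) = 2·TP/(2·TP+FP+FN) = 294/(294+12+58) = 294/364 = 0.8077

0.8077


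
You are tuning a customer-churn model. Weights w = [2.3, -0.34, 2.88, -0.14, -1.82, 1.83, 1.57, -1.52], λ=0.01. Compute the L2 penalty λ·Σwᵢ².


‖w‖₂² = (2.3)² + (-0.34)² + (2.88)² + (-0.14)² + (-1.82)² + (1.83)² + (1.57)² + (-1.52)²
     = 5.29 + 0.1156 + 8.2944 + 0.0196 + 3.3124 + 3.3489 + 2.4649 + 2.3104
     = 25.1562
λ·‖w‖₂² = 0.01·25.1562 = 0.251562

0.251562


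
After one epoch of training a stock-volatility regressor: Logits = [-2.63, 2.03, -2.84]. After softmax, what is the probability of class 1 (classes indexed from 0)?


Exponentials: e^-2.63=0.0721, e^2.03=7.6141, e^-2.84=0.0584
Sum = 7.7446
Softmax = [0.0093, 0.9831, 0.0075]
p[1] = 7.6141/7.7446 = 0.9831

0.9831


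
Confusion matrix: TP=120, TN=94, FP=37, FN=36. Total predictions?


Total = TP + TN + FP + FN
= 120 + 94 + 37 + 36
= 287
(Predicted positive: 157, predicted negative: 130)

287


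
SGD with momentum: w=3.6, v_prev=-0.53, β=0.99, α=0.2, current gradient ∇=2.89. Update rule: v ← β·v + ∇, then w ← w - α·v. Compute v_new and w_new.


v_new = 0.99·-0.53 + 2.89 = -0.5247 + 2.89 = 2.3653
w_new = 3.6 - 0.2·2.3653 = 3.6 - 0.47306 = 3.12694

v_new=2.3653, w_new=3.12694


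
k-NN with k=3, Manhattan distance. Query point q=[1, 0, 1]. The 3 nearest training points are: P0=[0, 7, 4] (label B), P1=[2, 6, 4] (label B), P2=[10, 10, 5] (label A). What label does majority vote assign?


d(q,P0) = 11  (label B)
d(q,P1) = 10  (label B)
d(q,P2) = 23  (label A)
Votes: A=1, B=2
Majority → B

B


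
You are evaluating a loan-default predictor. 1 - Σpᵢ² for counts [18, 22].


Probabilities: [18/40, 22/40] ≈ [0.45, 0.55]
Σpᵢ² = (324 + 484)/40² = 808/1600
Gini = 1 - Σpᵢ² = 1 - 808/1600 = 0.495

0.495


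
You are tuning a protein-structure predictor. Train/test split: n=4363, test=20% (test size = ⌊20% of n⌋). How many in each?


Test = ⌊4363·20/100⌋ = 872
Train = 4363 - 872 = 3491

Train: 3491, Test: 872


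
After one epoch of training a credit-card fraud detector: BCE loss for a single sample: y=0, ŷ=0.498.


BCE = -[y·ln(p) + (1-y)·ln(1-p)]
= -0 - 1·ln(1-0.498)
= -ln(0.502) = 0.6892

0.6892


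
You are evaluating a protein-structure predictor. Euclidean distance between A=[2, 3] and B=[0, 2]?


d = √((2-0)² + (3-2)²)
  = √(4 + 1)
  = √5 = 2.2361

2.2361


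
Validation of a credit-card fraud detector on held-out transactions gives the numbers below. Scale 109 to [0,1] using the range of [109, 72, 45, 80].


min=45, max=109
(109-45)/(109-45) = 64/64 = 1.0

1.0


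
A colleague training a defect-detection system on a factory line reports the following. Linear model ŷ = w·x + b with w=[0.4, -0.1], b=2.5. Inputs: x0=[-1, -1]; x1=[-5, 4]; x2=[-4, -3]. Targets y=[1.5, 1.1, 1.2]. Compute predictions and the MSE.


ŷ0 = (0.4)·(-1) + (-0.1)·(-1) + 2.5 = 2.2
ŷ1 = (0.4)·(-5) + (-0.1)·(4) + 2.5 = 0.1
ŷ2 = (0.4)·(-4) + (-0.1)·(-3) + 2.5 = 1.2
errors² = [0.49, 1.0, 0.0]
MSE = 1.4900/3 = 0.4967

0.4967


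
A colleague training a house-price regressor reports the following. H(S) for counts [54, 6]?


Probabilities: [54/60, 6/60] ≈ [0.9, 0.1]
H = -((54/60)·log₂(54/60) + (6/60)·log₂(6/60))
  = 0.469 bits

0.469 bits


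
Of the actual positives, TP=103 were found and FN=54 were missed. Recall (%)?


Recall = TP/(TP+FN)
= 103/(103+54)
= 103/157 = 65.61%

65.61%


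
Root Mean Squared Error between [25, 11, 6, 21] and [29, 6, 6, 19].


MSE = 45/4 = 11.25
RMSE = √(45/4) = 3.3541

3.3541


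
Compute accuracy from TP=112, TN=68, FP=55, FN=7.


Accuracy = (TP+TN)/(TP+TN+FP+FN)
= (112+68)/(242)
= 180/242 = 74.38%

74.38%


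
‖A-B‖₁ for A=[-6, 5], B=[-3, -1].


d = |-6+ 3| + |5+ 1|
  = 3 + 6
  = 9

9


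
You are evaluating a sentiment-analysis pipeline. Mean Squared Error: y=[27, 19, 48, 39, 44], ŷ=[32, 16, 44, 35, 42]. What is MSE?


Squared errors: (27-32)²=25, (19-16)²=9, (48-44)²=16, (39-35)²=16, (44-42)²=4
Sum = 70
MSE = 70/5 = 14

14


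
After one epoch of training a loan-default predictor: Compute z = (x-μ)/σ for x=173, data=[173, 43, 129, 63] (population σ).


μ = 102, σ = 51.8941
z = (173 - 102)/51.8941 = 1.3682

1.3682


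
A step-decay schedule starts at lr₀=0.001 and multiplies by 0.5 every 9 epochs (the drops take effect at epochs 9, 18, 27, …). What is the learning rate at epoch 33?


n_drops = ⌊33/9⌋ = 3
lr = 0.001·0.5^3 = 0.001·0.125 = 0.000125

0.000125


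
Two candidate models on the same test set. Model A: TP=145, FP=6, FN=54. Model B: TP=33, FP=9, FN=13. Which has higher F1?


Model A: P=145/151=0.9603, R=145/199=0.7286, F1=2PR/(P+R)=2TP/(2TP+FP+FN)=290/350=0.8286
Model B: P=33/42=0.7857, R=33/46=0.7174, F1=2PR/(P+R)=2TP/(2TP+FP+FN)=66/88=0.75
0.8286 > 0.75 → Model A

Model A


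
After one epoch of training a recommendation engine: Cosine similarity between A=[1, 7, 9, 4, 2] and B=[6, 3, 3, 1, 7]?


A·B = 1·6 + 7·3 + 9·3 + 4·1 + 2·7 = 72
‖A‖ = √151 = 12.2882, ‖B‖ = √104 = 10.198
cos = 72/(√151·√104) = 72/√15704 = 0.5745

0.5745


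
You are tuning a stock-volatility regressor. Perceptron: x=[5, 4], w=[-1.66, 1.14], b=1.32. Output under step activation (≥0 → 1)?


z = (5)·(-1.66) + (4)·(1.14) + 1.32
  = -2.42
step(z) = 0 (z<0)

0


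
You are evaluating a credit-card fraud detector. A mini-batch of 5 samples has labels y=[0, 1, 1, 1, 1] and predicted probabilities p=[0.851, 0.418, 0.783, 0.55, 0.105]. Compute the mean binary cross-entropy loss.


L[0] = -ln(1-0.851) = -ln(0.149) = 1.9038
L[1] = -ln(0.418) = 0.8723
L[2] = -ln(0.783) = 0.2446
L[3] = -ln(0.55) = 0.5978
L[4] = -ln(0.105) = 2.2538
mean = (1.9038 + 0.8723 + 0.2446 + 0.5978 + 2.2538)/5 = 1.1745

1.1745


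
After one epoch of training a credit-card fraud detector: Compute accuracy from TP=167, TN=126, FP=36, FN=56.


Accuracy = (TP+TN)/(TP+TN+FP+FN)
= (167+126)/(385)
= 293/385 = 76.1%

76.1%


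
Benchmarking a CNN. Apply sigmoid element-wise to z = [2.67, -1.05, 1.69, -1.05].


σ(2.67) = 1/(1+e^-2.67) = 0.9352
σ(-1.05) = 1/(1+e^1.05) = 0.2592
σ(1.69) = 1/(1+e^-1.69) = 0.8442
σ(-1.05) = 1/(1+e^1.05) = 0.2592
result = [0.9352, 0.2592, 0.8442, 0.2592]

[0.9352, 0.2592, 0.8442, 0.2592]


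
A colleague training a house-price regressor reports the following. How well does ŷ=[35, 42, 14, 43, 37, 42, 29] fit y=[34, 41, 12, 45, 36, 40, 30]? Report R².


ȳ = 34
SS_res = Σ(y-ŷ)² = 16
SS_tot = Σ(y-ȳ)² = 710
R² = 1 - SS_res/SS_tot = 1 - 0.0225 = 0.9775

0.9775


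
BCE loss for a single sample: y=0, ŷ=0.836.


BCE = -[y·ln(p) + (1-y)·ln(1-p)]
= -0 - 1·ln(1-0.836)
= -ln(0.164) = 1.8079

1.8079


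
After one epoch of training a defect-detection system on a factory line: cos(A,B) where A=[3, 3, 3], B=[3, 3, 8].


A·B = 3·3 + 3·3 + 3·8 = 42
‖A‖ = √27 = 5.1962, ‖B‖ = √82 = 9.0554
cos = 42/(√27·√82) = 42/√2214 = 0.8926

0.8926


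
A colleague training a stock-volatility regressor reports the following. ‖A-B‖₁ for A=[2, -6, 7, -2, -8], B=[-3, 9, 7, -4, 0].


d = |2+ 3| + |-6-9| + |7-7| + |-2+ 4| + |-8-0|
  = 5 + 15 + 0 + 2 + 8
  = 30

30


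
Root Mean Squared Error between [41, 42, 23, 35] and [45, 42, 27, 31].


MSE = 48/4 = 12
RMSE = √(48/4) = 3.4641

3.4641


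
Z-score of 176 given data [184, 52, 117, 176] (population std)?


μ = 132.25, σ = 53.0678
z = (176 - 132.25)/53.0678 = 0.8244

0.8244


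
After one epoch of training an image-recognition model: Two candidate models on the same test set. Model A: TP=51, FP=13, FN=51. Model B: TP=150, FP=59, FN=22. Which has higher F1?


Model A: P=51/64=0.7969, R=51/102=0.5, F1=2PR/(P+R)=2TP/(2TP+FP+FN)=102/166=0.6145
Model B: P=150/209=0.7177, R=150/172=0.8721, F1=2PR/(P+R)=2TP/(2TP+FP+FN)=300/381=0.7874
0.6145 < 0.7874 → Model B

Model B


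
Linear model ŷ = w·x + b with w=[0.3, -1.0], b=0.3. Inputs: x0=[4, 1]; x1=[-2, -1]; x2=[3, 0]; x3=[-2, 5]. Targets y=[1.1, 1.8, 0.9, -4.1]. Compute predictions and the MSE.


ŷ0 = (0.3)·(4) + (-1.0)·(1) + 0.3 = 0.5
ŷ1 = (0.3)·(-2) + (-1.0)·(-1) + 0.3 = 0.7
ŷ2 = (0.3)·(3) + (-1.0)·(0) + 0.3 = 1.2
ŷ3 = (0.3)·(-2) + (-1.0)·(5) + 0.3 = -5.3
errors² = [0.36, 1.21, 0.09, 1.44]
MSE = 3.1000/4 = 0.775

0.775


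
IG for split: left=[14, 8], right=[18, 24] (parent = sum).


Parent = [32, 32], H_parent = 1
H_left = 0.9457 (n=22), H_right = 0.9852 (n=42)
H_children = (22/64)·0.9457 + (42/64)·0.9852 = 0.9716
IG = 1 - 0.9716 = 0.0284

0.0284


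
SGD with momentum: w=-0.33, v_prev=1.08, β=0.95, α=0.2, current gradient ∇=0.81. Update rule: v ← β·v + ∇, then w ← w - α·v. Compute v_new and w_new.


v_new = 0.95·1.08 + 0.81 = 1.026 + 0.81 = 1.836
w_new = -0.33 - 0.2·1.836 = -0.33 - 0.3672 = -0.6972

v_new=1.836, w_new=-0.6972


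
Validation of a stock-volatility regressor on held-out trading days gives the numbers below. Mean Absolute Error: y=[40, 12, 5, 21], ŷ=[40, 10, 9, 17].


Absolute errors: |40-40|=0, |12-10|=2, |5-9|=4, |21-17|=4
Sum = 10
MAE = 10/4 = 5/2

5/2


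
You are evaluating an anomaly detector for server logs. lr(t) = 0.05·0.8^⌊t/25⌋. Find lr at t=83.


n_drops = ⌊83/25⌋ = 3
lr = 0.05·0.8^3 = 0.05·0.512 = 0.0256

0.0256


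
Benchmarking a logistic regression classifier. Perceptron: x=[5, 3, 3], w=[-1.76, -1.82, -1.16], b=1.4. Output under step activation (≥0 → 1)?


z = (5)·(-1.76) + (3)·(-1.82) + (3)·(-1.16) + 1.4
  = -16.34
step(z) = 0 (z<0)

0


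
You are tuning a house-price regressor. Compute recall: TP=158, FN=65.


Recall = TP/(TP+FN)
= 158/(158+65)
= 158/223 = 70.85%

70.85%


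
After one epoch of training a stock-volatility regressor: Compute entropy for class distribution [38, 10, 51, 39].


Probabilities: [38/138, 10/138, 51/138, 39/138] ≈ [0.2754, 0.0725, 0.3696, 0.2826]
H = -((38/138)·log₂(38/138) + (10/138)·log₂(10/138) + (51/138)·log₂(51/138) + (39/138)·log₂(39/138))
  = 1.8327 bits

1.8327 bits


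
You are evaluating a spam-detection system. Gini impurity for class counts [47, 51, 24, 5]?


Probabilities: [47/127, 51/127, 24/127, 5/127] ≈ [0.3701, 0.4016, 0.189, 0.0394]
Σpᵢ² = (2209 + 2601 + 576 + 25)/127² = 5411/16129
Gini = 1 - Σpᵢ² = 1 - 5411/16129 = 0.6645

0.6645


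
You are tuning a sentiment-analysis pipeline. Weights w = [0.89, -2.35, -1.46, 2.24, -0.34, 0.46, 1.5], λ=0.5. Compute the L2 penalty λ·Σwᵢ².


‖w‖₂² = (0.89)² + (-2.35)² + (-1.46)² + (2.24)² + (-0.34)² + (0.46)² + (1.5)²
     = 0.7921 + 5.5225 + 2.1316 + 5.0176 + 0.1156 + 0.2116 + 2.25
     = 16.041
λ·‖w‖₂² = 0.5·16.041 = 8.0205

8.0205


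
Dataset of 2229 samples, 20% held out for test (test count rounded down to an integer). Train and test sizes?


Test = ⌊2229·20/100⌋ = 445
Train = 2229 - 445 = 1784

Train: 1784, Test: 445


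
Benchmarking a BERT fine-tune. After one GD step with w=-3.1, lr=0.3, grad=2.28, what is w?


w_new = w - α·∇
= -3.1 - 0.3·2.28
= -3.1 - 0.684
= -3.784

-3.784


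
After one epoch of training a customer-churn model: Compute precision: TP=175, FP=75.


Precision = TP/(TP+FP)
= 175/(175+75)
= 175/250 = 70.0%

70.0%


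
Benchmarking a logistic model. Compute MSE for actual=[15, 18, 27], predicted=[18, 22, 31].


Squared errors: (15-18)²=9, (18-22)²=16, (27-31)²=16
Sum = 41
MSE = 41/3 = 41/3

41/3


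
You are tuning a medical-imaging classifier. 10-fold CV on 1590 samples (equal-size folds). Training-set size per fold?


Fold size = 1590/10 = 159
Training per fold = 1590 - 159 = 1431

1431


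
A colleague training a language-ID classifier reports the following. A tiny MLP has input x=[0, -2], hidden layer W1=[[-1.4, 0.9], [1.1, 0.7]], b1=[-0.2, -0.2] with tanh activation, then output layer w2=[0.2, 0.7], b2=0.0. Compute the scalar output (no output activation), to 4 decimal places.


z1[0] = (-1.4)·(0) + (0.9)·(-2) - 0.2 = -2.0
z1[1] = (1.1)·(0) + (0.7)·(-2) - 0.2 = -1.6
h = tanh(z1) = [-0.964, -0.9217]
output = (0.2)·(-0.964) + (0.7)·(-0.9217) + 0.0 = -0.838

-0.838


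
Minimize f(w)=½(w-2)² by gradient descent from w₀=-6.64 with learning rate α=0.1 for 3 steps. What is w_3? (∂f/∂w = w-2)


step 1: grad = -6.64-2 = -8.64; w = -6.64 - 0.1·(-8.64) = -5.776
step 2: grad = -5.776-2 = -7.776; w = -5.776 - 0.1·(-7.776) = -4.9984
step 3: grad = -4.9984-2 = -6.9984; w = -4.9984 - 0.1·(-6.9984) = -4.29856

-4.29856


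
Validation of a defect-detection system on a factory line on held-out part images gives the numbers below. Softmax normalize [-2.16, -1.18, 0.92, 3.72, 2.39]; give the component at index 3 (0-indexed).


Exponentials: e^-2.16=0.1153, e^-1.18=0.3073, e^0.92=2.5093, e^3.72=41.2644, e^2.39=10.9135
Sum = 55.1098
Softmax = [0.0021, 0.0056, 0.0455, 0.7488, 0.198]
p[3] = 41.2644/55.1098 = 0.7488

0.7488


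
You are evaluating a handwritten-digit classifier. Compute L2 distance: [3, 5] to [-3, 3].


d = √((3+ 3)² + (5-3)²)
  = √(36 + 4)
  = √40 = 6.3246

6.3246


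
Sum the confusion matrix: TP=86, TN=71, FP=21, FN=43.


Total = TP + TN + FP + FN
= 86 + 71 + 21 + 43
= 221
(Predicted positive: 107, predicted negative: 114)

221


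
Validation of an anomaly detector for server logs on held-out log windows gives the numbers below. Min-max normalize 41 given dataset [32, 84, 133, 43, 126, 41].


min=32, max=133
(41-32)/(133-32) = 9/101 = 0.0891

0.0891


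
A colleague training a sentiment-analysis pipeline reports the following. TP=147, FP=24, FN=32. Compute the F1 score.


Precision = 147/171 = 0.8596
Recall = 147/179 = 0.8212
F1 = 2·P·R/(P+R) = 2·TP/(2·TP+FP+FN) = 294/(294+24+32) = 294/350 = 0.84

0.84


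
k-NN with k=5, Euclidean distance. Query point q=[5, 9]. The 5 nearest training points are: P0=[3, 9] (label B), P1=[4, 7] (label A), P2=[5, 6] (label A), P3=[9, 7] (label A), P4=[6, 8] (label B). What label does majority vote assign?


d(q,P0) = 2.0  (label B)
d(q,P1) = 2.2361  (label A)
d(q,P2) = 3.0  (label A)
d(q,P3) = 4.4721  (label A)
d(q,P4) = 1.4142  (label B)
Votes: A=3, B=2
Majority → A

A


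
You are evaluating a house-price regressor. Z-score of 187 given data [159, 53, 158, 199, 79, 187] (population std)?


μ = 139.1667, σ = 54.2538
z = (187 - 139.1667)/54.2538 = 0.8817

0.8817


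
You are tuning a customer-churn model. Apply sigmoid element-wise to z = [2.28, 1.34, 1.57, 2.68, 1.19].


σ(2.28) = 1/(1+e^-2.28) = 0.9072
σ(1.34) = 1/(1+e^-1.34) = 0.7925
σ(1.57) = 1/(1+e^-1.57) = 0.8278
σ(2.68) = 1/(1+e^-2.68) = 0.9358
σ(1.19) = 1/(1+e^-1.19) = 0.7667
result = [0.9072, 0.7925, 0.8278, 0.9358, 0.7667]

[0.9072, 0.7925, 0.8278, 0.9358, 0.7667]


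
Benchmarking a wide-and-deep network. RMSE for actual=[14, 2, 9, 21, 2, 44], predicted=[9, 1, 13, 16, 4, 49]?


MSE = 96/6 = 16
RMSE = √(96/6) = 4.0

4.0


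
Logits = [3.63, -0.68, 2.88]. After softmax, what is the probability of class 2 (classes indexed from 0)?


Exponentials: e^3.63=37.7128, e^-0.68=0.5066, e^2.88=17.8143
Sum = 56.0337
Softmax = [0.673, 0.009, 0.3179]
p[2] = 17.8143/56.0337 = 0.3179

0.3179


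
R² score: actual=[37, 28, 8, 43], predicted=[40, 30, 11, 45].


ȳ = 29
SS_res = Σ(y-ŷ)² = 26
SS_tot = Σ(y-ȳ)² = 702
R² = 1 - SS_res/SS_tot = 1 - 0.037 = 0.963

0.963


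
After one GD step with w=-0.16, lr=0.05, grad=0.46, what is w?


w_new = w - α·∇
= -0.16 - 0.05·0.46
= -0.16 - 0.023
= -0.183

-0.183


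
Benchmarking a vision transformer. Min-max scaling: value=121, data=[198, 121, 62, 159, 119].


min=62, max=198
(121-62)/(198-62) = 59/136 = 0.4338

0.4338


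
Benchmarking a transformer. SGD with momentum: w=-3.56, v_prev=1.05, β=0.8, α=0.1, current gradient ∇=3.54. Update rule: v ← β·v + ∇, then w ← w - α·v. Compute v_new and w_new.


v_new = 0.8·1.05 + 3.54 = 0.84 + 3.54 = 4.38
w_new = -3.56 - 0.1·4.38 = -3.56 - 0.438 = -3.998

v_new=4.38, w_new=-3.998


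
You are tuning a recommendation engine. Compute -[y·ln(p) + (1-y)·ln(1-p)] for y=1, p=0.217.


BCE = -[y·ln(p) + (1-y)·ln(1-p)]
= -1·ln(0.217) - 0
= -ln(0.217) = 1.5279

1.5279


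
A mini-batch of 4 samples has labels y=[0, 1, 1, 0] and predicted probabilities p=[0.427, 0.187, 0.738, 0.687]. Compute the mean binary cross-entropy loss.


L[0] = -ln(1-0.427) = -ln(0.573) = 0.5569
L[1] = -ln(0.187) = 1.6766
L[2] = -ln(0.738) = 0.3038
L[3] = -ln(1-0.687) = -ln(0.313) = 1.1616
mean = (0.5569 + 1.6766 + 0.3038 + 1.1616)/4 = 0.9247

0.9247


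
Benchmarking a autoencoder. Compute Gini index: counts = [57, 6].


Probabilities: [57/63, 6/63] ≈ [0.9048, 0.0952]
Σpᵢ² = (3249 + 36)/63² = 3285/3969
Gini = 1 - Σpᵢ² = 1 - 3285/3969 = 0.1723

0.1723


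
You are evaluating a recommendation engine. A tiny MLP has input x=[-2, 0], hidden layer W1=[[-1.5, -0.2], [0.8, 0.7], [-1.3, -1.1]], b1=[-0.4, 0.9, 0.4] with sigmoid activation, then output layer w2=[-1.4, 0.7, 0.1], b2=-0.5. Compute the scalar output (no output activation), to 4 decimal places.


z1[0] = (-1.5)·(-2) + (-0.2)·(0) - 0.4 = 2.6
z1[1] = (0.8)·(-2) + (0.7)·(0) + 0.9 = -0.7
z1[2] = (-1.3)·(-2) + (-1.1)·(0) + 0.4 = 3.0
h = sigmoid(z1) = [0.9309, 0.3318, 0.9526]
output = (-1.4)·(0.9309) + (0.7)·(0.3318) + (0.1)·(0.9526) - 0.5 = -1.4757

-1.4757


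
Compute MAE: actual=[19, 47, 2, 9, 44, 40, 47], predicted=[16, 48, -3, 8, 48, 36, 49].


Absolute errors: |19-16|=3, |47-48|=1, |2+ 3|=5, |9-8|=1, |44-48|=4, |40-36|=4, |47-49|=2
Sum = 20
MAE = 20/7 = 20/7

20/7


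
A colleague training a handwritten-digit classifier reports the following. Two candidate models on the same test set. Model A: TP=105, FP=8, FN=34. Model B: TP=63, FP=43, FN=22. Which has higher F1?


Model A: P=105/113=0.9292, R=105/139=0.7554, F1=2PR/(P+R)=2TP/(2TP+FP+FN)=210/252=0.8333
Model B: P=63/106=0.5943, R=63/85=0.7412, F1=2PR/(P+R)=2TP/(2TP+FP+FN)=126/191=0.6597
0.8333 > 0.6597 → Model A

Model A


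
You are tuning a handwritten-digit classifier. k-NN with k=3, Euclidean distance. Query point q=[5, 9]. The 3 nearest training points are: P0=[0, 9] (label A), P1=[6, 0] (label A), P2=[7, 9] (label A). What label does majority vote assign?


d(q,P0) = 5.0  (label A)
d(q,P1) = 9.0554  (label A)
d(q,P2) = 2.0  (label A)
Votes: A=3, B=0
Majority → A

A


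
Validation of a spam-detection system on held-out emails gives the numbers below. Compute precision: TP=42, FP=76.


Precision = TP/(TP+FP)
= 42/(42+76)
= 42/118 = 35.59%

35.59%


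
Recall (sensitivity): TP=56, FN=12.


Recall = TP/(TP+FN)
= 56/(56+12)
= 56/68 = 82.35%

82.35%


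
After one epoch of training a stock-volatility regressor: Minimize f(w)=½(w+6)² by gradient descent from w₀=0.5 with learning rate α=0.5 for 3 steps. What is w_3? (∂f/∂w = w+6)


step 1: grad = 0.5+6 = 6.5; w = 0.5 - 0.5·(6.5) = -2.75
step 2: grad = -2.75+6 = 3.25; w = -2.75 - 0.5·(3.25) = -4.375
step 3: grad = -4.375+6 = 1.625; w = -4.375 - 0.5·(1.625) = -5.1875

-5.1875


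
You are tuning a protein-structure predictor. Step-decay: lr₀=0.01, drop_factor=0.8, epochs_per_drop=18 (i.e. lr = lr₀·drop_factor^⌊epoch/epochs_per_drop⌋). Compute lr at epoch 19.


n_drops = ⌊19/18⌋ = 1
lr = 0.01·0.8^1 = 0.01·0.8 = 0.008

0.008


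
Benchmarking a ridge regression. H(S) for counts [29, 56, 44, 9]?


Probabilities: [29/138, 56/138, 44/138, 9/138] ≈ [0.2101, 0.4058, 0.3188, 0.0652]
H = -((29/138)·log₂(29/138) + (56/138)·log₂(56/138) + (44/138)·log₂(44/138) + (9/138)·log₂(9/138))
  = 1.7836 bits

1.7836 bits


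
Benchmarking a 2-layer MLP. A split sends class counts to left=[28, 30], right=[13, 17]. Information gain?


Parent = [41, 47], H_parent = 0.9966
H_left = 0.9991 (n=58), H_right = 0.9871 (n=30)
H_children = (58/88)·0.9991 + (30/88)·0.9871 = 0.995
IG = 0.9966 - 0.995 = 0.0016

0.0016


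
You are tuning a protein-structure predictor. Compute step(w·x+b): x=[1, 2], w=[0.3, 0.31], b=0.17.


z = (1)·(0.3) + (2)·(0.31) + 0.17
  = 1.09
step(z) = 1 (z≥0)

1


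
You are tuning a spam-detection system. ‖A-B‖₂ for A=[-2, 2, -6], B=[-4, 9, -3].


d = √((-2+ 4)² + (2-9)² + (-6+ 3)²)
  = √(4 + 49 + 9)
  = √62 = 7.874

7.874


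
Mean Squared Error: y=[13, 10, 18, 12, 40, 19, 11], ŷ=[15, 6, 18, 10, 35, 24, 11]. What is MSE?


Squared errors: (13-15)²=4, (10-6)²=16, (18-18)²=0, (12-10)²=4, (40-35)²=25, (19-24)²=25, (11-11)²=0
Sum = 74
MSE = 74/7 = 74/7

74/7


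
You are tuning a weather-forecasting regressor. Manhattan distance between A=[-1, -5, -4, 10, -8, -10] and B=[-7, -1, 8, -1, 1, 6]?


d = |-1+ 7| + |-5+ 1| + |-4-8| + |10+ 1| + |-8-1| + |-10-6|
  = 6 + 4 + 12 + 11 + 9 + 16
  = 58

58


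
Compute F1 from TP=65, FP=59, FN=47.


Precision = 65/124 = 0.5242
Recall = 65/112 = 0.5804
F1 = 2·P·R/(P+R) = 2·TP/(2·TP+FP+FN) = 130/(130+59+47) = 130/236 = 0.5508

0.5508


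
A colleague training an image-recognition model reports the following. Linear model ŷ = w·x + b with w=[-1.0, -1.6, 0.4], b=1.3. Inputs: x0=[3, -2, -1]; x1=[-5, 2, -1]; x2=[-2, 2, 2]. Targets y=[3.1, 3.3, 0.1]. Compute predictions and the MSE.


ŷ0 = (-1.0)·(3) + (-1.6)·(-2) + (0.4)·(-1) + 1.3 = 1.1
ŷ1 = (-1.0)·(-5) + (-1.6)·(2) + (0.4)·(-1) + 1.3 = 2.7
ŷ2 = (-1.0)·(-2) + (-1.6)·(2) + (0.4)·(2) + 1.3 = 0.9
errors² = [4.0, 0.36, 0.64]
MSE = 5.0000/3 = 1.6667

1.6667


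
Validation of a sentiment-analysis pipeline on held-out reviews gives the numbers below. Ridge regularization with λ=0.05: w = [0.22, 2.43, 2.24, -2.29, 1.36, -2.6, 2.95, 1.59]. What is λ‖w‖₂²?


‖w‖₂² = (0.22)² + (2.43)² + (2.24)² + (-2.29)² + (1.36)² + (-2.6)² + (2.95)² + (1.59)²
     = 0.0484 + 5.9049 + 5.0176 + 5.2441 + 1.8496 + 6.76 + 8.7025 + 2.5281
     = 36.0552
λ·‖w‖₂² = 0.05·36.0552 = 1.80276

1.80276


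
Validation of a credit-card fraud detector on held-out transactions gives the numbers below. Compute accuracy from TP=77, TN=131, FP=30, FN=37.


Accuracy = (TP+TN)/(TP+TN+FP+FN)
= (77+131)/(275)
= 208/275 = 75.64%

75.64%


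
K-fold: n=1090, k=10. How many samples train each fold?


Fold size = 1090/10 = 109
Training per fold = 1090 - 109 = 981

981


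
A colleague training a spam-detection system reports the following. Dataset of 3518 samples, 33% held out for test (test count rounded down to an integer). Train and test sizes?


Test = ⌊3518·33/100⌋ = 1160
Train = 3518 - 1160 = 2358

Train: 2358, Test: 1160


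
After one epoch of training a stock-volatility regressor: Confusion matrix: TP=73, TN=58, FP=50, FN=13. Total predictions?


Total = TP + TN + FP + FN
= 73 + 58 + 50 + 13
= 194
(Predicted positive: 123, predicted negative: 71)

194


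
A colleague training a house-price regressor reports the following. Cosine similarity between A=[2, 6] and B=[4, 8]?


A·B = 2·4 + 6·8 = 56
‖A‖ = √40 = 6.3246, ‖B‖ = √80 = 8.9443
cos = 56/(√40·√80) = 56/√3200 = 0.9899

0.9899


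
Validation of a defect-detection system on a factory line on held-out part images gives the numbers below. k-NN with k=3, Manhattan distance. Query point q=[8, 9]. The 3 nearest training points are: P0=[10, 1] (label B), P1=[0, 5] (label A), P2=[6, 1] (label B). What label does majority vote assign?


d(q,P0) = 10  (label B)
d(q,P1) = 12  (label A)
d(q,P2) = 10  (label B)
Votes: A=1, B=2
Majority → B

B


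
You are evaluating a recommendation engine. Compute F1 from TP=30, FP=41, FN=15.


Precision = 30/71 = 0.4225
Recall = 30/45 = 0.6667
F1 = 2·P·R/(P+R) = 2·TP/(2·TP+FP+FN) = 60/(60+41+15) = 60/116 = 0.5172

0.5172


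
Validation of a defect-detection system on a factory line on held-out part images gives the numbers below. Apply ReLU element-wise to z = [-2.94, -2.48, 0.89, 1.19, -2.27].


ReLU(-2.94) = max(0, -2.94) = 0.0
ReLU(-2.48) = max(0, -2.48) = 0.0
ReLU(0.89) = max(0, 0.89) = 0.89
ReLU(1.19) = max(0, 1.19) = 1.19
ReLU(-2.27) = max(0, -2.27) = 0.0
result = [0.0, 0.0, 0.89, 1.19, 0.0]

[0.0, 0.0, 0.89, 1.19, 0.0]


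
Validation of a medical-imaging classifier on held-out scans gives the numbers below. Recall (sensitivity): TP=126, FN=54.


Recall = TP/(TP+FN)
= 126/(126+54)
= 126/180 = 70.0%

70.0%


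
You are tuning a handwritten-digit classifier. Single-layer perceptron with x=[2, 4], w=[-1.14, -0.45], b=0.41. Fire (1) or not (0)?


z = (2)·(-1.14) + (4)·(-0.45) + 0.41
  = -3.67
step(z) = 0 (z<0)

0


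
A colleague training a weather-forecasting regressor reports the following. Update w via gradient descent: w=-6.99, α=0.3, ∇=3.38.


w_new = w - α·∇
= -6.99 - 0.3·3.38
= -6.99 - 1.014
= -8.004

-8.004


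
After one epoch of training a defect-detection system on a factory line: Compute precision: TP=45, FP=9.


Precision = TP/(TP+FP)
= 45/(45+9)
= 45/54 = 83.33%

83.33%


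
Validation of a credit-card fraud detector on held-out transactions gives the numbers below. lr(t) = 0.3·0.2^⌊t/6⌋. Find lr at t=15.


n_drops = ⌊15/6⌋ = 2
lr = 0.3·0.2^2 = 0.3·0.04 = 0.012

0.012


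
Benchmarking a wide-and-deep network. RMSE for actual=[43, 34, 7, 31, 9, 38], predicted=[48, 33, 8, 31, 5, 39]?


MSE = 44/6 = 7.3333
RMSE = √(44/6) = 2.708

2.708


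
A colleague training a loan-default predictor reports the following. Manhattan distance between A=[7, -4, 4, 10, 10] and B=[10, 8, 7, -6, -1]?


d = |7-10| + |-4-8| + |4-7| + |10+ 6| + |10+ 1|
  = 3 + 12 + 3 + 16 + 11
  = 45

45


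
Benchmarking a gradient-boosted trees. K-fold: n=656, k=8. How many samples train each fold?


Fold size = 656/8 = 82
Training per fold = 656 - 82 = 574

574


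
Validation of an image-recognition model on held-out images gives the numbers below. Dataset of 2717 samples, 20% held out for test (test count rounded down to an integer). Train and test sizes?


Test = ⌊2717·20/100⌋ = 543
Train = 2717 - 543 = 2174

Train: 2174, Test: 543


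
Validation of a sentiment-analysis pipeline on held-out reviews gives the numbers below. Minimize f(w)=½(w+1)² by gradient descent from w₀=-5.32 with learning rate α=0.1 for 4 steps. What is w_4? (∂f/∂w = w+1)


step 1: grad = -5.32+1 = -4.32; w = -5.32 - 0.1·(-4.32) = -4.888
step 2: grad = -4.888+1 = -3.888; w = -4.888 - 0.1·(-3.888) = -4.4992
step 3: grad = -4.4992+1 = -3.4992; w = -4.4992 - 0.1·(-3.4992) = -4.14928
step 4: grad = -4.14928+1 = -3.14928; w = -4.14928 - 0.1·(-3.14928) = -3.834352

-3.834352


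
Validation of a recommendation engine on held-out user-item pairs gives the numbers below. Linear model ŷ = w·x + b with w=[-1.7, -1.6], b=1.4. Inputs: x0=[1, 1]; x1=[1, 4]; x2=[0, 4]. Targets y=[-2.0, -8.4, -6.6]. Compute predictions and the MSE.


ŷ0 = (-1.7)·(1) + (-1.6)·(1) + 1.4 = -1.9
ŷ1 = (-1.7)·(1) + (-1.6)·(4) + 1.4 = -6.7
ŷ2 = (-1.7)·(0) + (-1.6)·(4) + 1.4 = -5.0
errors² = [0.01, 2.89, 2.56]
MSE = 5.4600/3 = 1.82

1.82


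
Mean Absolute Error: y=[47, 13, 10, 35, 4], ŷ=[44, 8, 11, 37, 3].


Absolute errors: |47-44|=3, |13-8|=5, |10-11|=1, |35-37|=2, |4-3|=1
Sum = 12
MAE = 12/5 = 12/5

12/5


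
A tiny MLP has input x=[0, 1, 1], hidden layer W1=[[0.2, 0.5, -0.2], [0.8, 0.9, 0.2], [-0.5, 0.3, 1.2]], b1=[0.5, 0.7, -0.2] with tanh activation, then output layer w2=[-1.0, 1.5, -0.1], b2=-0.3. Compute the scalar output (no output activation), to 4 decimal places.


z1[0] = (0.2)·(0) + (0.5)·(1) + (-0.2)·(1) + 0.5 = 0.8
z1[1] = (0.8)·(0) + (0.9)·(1) + (0.2)·(1) + 0.7 = 1.8
z1[2] = (-0.5)·(0) + (0.3)·(1) + (1.2)·(1) - 0.2 = 1.3
h = tanh(z1) = [0.664, 0.9468, 0.8617]
output = (-1.0)·(0.664) + (1.5)·(0.9468) + (-0.1)·(0.8617) - 0.3 = 0.37

0.37


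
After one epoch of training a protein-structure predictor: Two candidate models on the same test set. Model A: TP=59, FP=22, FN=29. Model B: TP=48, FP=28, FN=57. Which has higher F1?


Model A: P=59/81=0.7284, R=59/88=0.6705, F1=2PR/(P+R)=2TP/(2TP+FP+FN)=118/169=0.6982
Model B: P=48/76=0.6316, R=48/105=0.4571, F1=2PR/(P+R)=2TP/(2TP+FP+FN)=96/181=0.5304
0.6982 > 0.5304 → Model A

Model A


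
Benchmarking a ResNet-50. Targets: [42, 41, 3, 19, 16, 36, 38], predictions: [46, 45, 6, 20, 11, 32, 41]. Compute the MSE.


Squared errors: (42-46)²=16, (41-45)²=16, (3-6)²=9, (19-20)²=1, (16-11)²=25, (36-32)²=16, (38-41)²=9
Sum = 92
MSE = 92/7 = 92/7

92/7


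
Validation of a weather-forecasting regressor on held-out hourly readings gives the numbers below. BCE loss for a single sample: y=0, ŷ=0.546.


BCE = -[y·ln(p) + (1-y)·ln(1-p)]
= -0 - 1·ln(1-0.546)
= -ln(0.454) = 0.7897

0.7897


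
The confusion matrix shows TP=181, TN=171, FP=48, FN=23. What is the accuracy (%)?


Accuracy = (TP+TN)/(TP+TN+FP+FN)
= (181+171)/(423)
= 352/423 = 83.22%

83.22%


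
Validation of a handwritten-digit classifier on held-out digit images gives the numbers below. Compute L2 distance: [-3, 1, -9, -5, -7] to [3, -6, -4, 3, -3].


d = √((-3-3)² + (1+ 6)² + (-9+ 4)² + (-5-3)² + (-7+ 3)²)
  = √(36 + 49 + 25 + 64 + 16)
  = √190 = 13.784

13.784


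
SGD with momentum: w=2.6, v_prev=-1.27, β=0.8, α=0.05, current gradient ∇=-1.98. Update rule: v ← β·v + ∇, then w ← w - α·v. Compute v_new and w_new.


v_new = 0.8·-1.27 - 1.98 = -1.016 - 1.98 = -2.996
w_new = 2.6 - 0.05·-2.996 = 2.6 + 0.1498 = 2.7498

v_new=-2.996, w_new=2.7498


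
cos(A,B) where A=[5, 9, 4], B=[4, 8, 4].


A·B = 5·4 + 9·8 + 4·4 = 108
‖A‖ = √122 = 11.0454, ‖B‖ = √96 = 9.798
cos = 108/(√122·√96) = 108/√11712 = 0.9979

0.9979


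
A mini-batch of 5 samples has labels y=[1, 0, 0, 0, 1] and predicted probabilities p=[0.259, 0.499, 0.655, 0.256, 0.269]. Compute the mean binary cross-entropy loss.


L[0] = -ln(0.259) = 1.3509
L[1] = -ln(1-0.499) = -ln(0.501) = 0.6911
L[2] = -ln(1-0.655) = -ln(0.345) = 1.0642
L[3] = -ln(1-0.256) = -ln(0.744) = 0.2957
L[4] = -ln(0.269) = 1.313
mean = (1.3509 + 0.6911 + 1.0642 + 0.2957 + 1.313)/5 = 0.943

0.943


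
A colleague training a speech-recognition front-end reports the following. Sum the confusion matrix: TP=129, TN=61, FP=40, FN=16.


Total = TP + TN + FP + FN
= 129 + 61 + 40 + 16
= 246
(Predicted positive: 169, predicted negative: 77)

246


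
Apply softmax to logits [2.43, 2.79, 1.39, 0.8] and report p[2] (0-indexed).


Exponentials: e^2.43=11.3589, e^2.79=16.281, e^1.39=4.0149, e^0.8=2.2255
Sum = 33.8803
Softmax = [0.3353, 0.4805, 0.1185, 0.0657]
p[2] = 4.0149/33.8803 = 0.1185

0.1185


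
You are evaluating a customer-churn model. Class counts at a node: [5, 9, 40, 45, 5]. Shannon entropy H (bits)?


Probabilities: [5/104, 9/104, 40/104, 45/104, 5/104] ≈ [0.0481, 0.0865, 0.3846, 0.4327, 0.0481]
H = -((5/104)·log₂(5/104) + (9/104)·log₂(9/104) + (40/104)·log₂(40/104) + (45/104)·log₂(45/104) + (5/104)·log₂(5/104))
  = 1.7797 bits

1.7797 bits


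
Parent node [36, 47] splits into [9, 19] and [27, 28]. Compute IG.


Parent = [36, 47], H_parent = 0.9873
H_left = 0.9059 (n=28), H_right = 0.9998 (n=55)
H_children = (28/83)·0.9059 + (55/83)·0.9998 = 0.9681
IG = 0.9873 - 0.9681 = 0.0192

0.0192


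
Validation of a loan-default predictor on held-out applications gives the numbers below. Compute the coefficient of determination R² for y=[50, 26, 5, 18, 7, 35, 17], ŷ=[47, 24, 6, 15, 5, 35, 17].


ȳ = 22.5714
SS_res = Σ(y-ŷ)² = 27
SS_tot = Σ(y-ȳ)² = 1521.71
R² = 1 - SS_res/SS_tot = 1 - 0.0177 = 0.9823

0.9823


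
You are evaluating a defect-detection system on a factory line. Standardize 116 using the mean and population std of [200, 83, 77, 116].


μ = 119, σ = 49.0663
z = (116 - 119)/49.0663 = -0.0611

-0.0611


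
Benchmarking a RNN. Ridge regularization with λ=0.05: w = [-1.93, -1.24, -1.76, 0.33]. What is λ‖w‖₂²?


‖w‖₂² = (-1.93)² + (-1.24)² + (-1.76)² + (0.33)²
     = 3.7249 + 1.5376 + 3.0976 + 0.1089
     = 8.469
λ·‖w‖₂² = 0.05·8.469 = 0.42345

0.42345


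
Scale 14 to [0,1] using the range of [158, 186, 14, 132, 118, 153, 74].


min=14, max=186
(14-14)/(186-14) = 0/172 = 0.0

0.0


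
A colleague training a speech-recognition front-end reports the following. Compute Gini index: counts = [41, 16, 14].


Probabilities: [41/71, 16/71, 14/71] ≈ [0.5775, 0.2254, 0.1972]
Σpᵢ² = (1681 + 256 + 196)/71² = 2133/5041
Gini = 1 - Σpᵢ² = 1 - 2133/5041 = 0.5769

0.5769


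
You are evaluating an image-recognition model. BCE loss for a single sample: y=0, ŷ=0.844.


BCE = -[y·ln(p) + (1-y)·ln(1-p)]
= -0 - 1·ln(1-0.844)
= -ln(0.156) = 1.8579

1.8579


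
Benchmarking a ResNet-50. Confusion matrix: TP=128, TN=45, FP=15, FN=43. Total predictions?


Total = TP + TN + FP + FN
= 128 + 45 + 15 + 43
= 231
(Predicted positive: 143, predicted negative: 88)

231


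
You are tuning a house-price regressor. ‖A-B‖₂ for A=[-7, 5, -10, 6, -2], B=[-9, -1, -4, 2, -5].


d = √((-7+ 9)² + (5+ 1)² + (-10+ 4)² + (6-2)² + (-2+ 5)²)
  = √(4 + 36 + 36 + 16 + 9)
  = √101 = 10.0499

10.0499


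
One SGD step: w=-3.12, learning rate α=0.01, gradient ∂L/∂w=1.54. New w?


w_new = w - α·∇
= -3.12 - 0.01·1.54
= -3.12 - 0.0154
= -3.1354

-3.1354


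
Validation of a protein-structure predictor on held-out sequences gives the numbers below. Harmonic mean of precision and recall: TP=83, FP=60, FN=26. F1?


Precision = 83/143 = 0.5804
Recall = 83/109 = 0.7615
F1 = 2·P·R/(P+R) = 2·TP/(2·TP+FP+FN) = 166/(166+60+26) = 166/252 = 0.6587

0.6587


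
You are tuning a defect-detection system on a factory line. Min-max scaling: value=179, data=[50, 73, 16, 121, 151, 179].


min=16, max=179
(179-16)/(179-16) = 163/163 = 1.0

1.0


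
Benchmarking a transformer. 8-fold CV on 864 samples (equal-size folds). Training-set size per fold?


Fold size = 864/8 = 108
Training per fold = 864 - 108 = 756

756


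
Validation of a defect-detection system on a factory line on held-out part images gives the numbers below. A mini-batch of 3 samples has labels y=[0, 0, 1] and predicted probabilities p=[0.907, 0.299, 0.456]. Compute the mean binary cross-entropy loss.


L[0] = -ln(1-0.907) = -ln(0.093) = 2.3752
L[1] = -ln(1-0.299) = -ln(0.701) = 0.3552
L[2] = -ln(0.456) = 0.7853
mean = (2.3752 + 0.3552 + 0.7853)/3 = 1.1719

1.1719


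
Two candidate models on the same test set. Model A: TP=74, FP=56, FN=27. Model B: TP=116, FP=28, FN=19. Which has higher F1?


Model A: P=74/130=0.5692, R=74/101=0.7327, F1=2PR/(P+R)=2TP/(2TP+FP+FN)=148/231=0.6407
Model B: P=116/144=0.8056, R=116/135=0.8593, F1=2PR/(P+R)=2TP/(2TP+FP+FN)=232/279=0.8315
0.6407 < 0.8315 → Model B

Model B


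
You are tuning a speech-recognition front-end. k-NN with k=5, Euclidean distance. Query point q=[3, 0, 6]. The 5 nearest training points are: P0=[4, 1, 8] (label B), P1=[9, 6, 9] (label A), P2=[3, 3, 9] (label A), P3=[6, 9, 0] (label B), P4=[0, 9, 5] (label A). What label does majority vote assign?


d(q,P0) = 2.4495  (label B)
d(q,P1) = 9.0  (label A)
d(q,P2) = 4.2426  (label A)
d(q,P3) = 11.225  (label B)
d(q,P4) = 9.5394  (label A)
Votes: A=3, B=2
Majority → A

A


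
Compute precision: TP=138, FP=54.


Precision = TP/(TP+FP)
= 138/(138+54)
= 138/192 = 71.88%

71.88%


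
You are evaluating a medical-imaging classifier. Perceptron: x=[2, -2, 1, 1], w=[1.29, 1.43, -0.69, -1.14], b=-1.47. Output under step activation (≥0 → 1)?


z = (2)·(1.29) + (-2)·(1.43) + (1)·(-0.69) + (1)·(-1.14) - 1.47
  = -3.58
step(z) = 0 (z<0)

0


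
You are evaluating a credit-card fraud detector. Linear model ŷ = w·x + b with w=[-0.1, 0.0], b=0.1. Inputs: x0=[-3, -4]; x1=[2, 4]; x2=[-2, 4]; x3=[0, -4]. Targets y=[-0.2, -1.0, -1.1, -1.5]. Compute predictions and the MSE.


ŷ0 = (-0.1)·(-3) + (0.0)·(-4) + 0.1 = 0.4
ŷ1 = (-0.1)·(2) + (0.0)·(4) + 0.1 = -0.1
ŷ2 = (-0.1)·(-2) + (0.0)·(4) + 0.1 = 0.3
ŷ3 = (-0.1)·(0) + (0.0)·(-4) + 0.1 = 0.1
errors² = [0.36, 0.81, 1.96, 2.56]
MSE = 5.6900/4 = 1.4225

1.4225


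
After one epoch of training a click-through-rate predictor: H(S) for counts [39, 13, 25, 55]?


Probabilities: [39/132, 13/132, 25/132, 55/132] ≈ [0.2955, 0.0985, 0.1894, 0.4167]
H = -((39/132)·log₂(39/132) + (13/132)·log₂(13/132) + (25/132)·log₂(25/132) + (55/132)·log₂(55/132))
  = 1.8299 bits

1.8299 bits


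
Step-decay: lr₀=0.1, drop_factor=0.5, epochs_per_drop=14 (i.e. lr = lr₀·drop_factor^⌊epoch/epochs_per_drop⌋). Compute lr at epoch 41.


n_drops = ⌊41/14⌋ = 2
lr = 0.1·0.5^2 = 0.1·0.25 = 0.025

0.025


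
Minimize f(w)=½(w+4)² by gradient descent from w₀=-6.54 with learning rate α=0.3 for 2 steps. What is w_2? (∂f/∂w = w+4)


step 1: grad = -6.54+4 = -2.54; w = -6.54 - 0.3·(-2.54) = -5.778
step 2: grad = -5.778+4 = -1.778; w = -5.778 - 0.3·(-1.778) = -5.2446

-5.2446
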